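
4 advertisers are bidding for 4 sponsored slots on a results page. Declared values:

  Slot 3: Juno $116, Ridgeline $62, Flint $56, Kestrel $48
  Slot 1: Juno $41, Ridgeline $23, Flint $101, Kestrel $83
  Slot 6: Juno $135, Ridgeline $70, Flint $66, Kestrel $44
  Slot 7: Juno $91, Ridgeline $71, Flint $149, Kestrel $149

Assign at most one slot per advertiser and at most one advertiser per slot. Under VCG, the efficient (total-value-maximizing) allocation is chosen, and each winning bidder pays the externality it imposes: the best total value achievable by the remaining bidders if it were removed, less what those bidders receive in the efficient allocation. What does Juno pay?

Efficient allocation: Juno→Slot 6 ($135), Ridgeline→Slot 3 ($62), Flint→Slot 1 ($101), Kestrel→Slot 7 ($149); total welfare W = $447.
Juno receives Slot 6 at value $135, so the others get W − 135 = $312.
Without Juno: best allocation of the remaining 3 bidders over all 4 slots is Ridgeline→Slot 6 ($70), Flint→Slot 1 ($101), Kestrel→Slot 7 ($149), total $320.
VCG payment = (others' best without Juno) − (others' welfare with Juno) = 320 − 312 = $8.

Juno pays $8.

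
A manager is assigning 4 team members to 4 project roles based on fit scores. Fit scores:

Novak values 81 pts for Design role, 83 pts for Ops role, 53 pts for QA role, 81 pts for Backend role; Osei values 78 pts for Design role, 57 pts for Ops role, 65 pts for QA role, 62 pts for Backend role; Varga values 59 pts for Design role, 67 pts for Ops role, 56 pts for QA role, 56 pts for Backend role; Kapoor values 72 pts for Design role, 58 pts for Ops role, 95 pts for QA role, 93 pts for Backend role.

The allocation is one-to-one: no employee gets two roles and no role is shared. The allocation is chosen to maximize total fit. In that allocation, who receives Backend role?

Optimal: Novak→Backend role (81 pts), Osei→Design role (78 pts), Varga→Ops role (67 pts), Kapoor→QA role (95 pts) — total 81+78+67+95 = 321 pts.
Column-greedy (each role in turn goes to its best remaining employee) gives 305 pts, worse by 16.
Every other assignment is strictly worse.
Novak's own top role is Ops role (83 pts), but forcing Novak→Ops role and reassigning the rest optimally gives only 312 pts — worse by 9.

Novak receives Backend role.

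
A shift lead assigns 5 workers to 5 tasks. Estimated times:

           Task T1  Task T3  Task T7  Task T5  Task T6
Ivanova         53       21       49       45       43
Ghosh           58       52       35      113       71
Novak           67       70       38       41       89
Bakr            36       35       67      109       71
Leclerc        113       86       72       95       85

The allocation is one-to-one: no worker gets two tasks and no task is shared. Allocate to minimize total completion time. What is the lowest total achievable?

Optimal: Ivanova→Task T3 (21 min), Ghosh→Task T7 (35 min), Novak→Task T5 (41 min), Bakr→Task T1 (36 min), Leclerc→Task T6 (85 min) — total 21+35+41+36+85 = 218 min.
Every other assignment is strictly worse.

Min total: 218 min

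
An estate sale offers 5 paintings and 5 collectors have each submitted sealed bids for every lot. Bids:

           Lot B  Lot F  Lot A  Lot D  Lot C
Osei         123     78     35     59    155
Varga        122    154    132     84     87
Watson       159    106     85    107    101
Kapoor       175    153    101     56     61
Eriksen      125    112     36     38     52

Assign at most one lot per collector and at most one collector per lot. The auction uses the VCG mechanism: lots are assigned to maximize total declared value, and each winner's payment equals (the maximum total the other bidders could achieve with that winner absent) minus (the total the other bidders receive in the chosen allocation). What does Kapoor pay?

Kapoor pays $52.

Efficient allocation: Osei→Lot C ($155), Varga→Lot A ($132), Watson→Lot D ($107), Kapoor→Lot B ($175), Eriksen→Lot F ($112); total welfare W = $681.
Kapoor receives Lot B at value $175, so the others get W − 175 = $506.
Without Kapoor: best allocation of the remaining 4 bidders over all 5 lots is Osei→Lot C ($155), Varga→Lot A ($132), Watson→Lot B ($159), Eriksen→Lot F ($112), total $558.
VCG payment = (others' best without Kapoor) − (others' welfare with Kapoor) = 558 − 506 = $52.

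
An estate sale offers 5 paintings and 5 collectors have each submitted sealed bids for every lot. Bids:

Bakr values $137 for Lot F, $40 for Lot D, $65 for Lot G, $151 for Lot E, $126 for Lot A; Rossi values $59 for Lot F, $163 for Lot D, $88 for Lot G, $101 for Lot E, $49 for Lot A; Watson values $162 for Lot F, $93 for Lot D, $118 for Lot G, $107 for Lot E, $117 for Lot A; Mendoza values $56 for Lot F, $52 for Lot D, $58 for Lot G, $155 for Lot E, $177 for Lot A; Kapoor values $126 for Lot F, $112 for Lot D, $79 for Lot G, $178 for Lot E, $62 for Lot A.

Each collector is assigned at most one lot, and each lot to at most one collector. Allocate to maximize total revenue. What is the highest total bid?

Maximum total: $773

Optimal: Bakr→Lot F ($137), Rossi→Lot D ($163), Watson→Lot G ($118), Mendoza→Lot A ($177), Kapoor→Lot E ($178) — total 137+163+118+177+178 = $773.
Column-greedy (each lot in turn goes to its best remaining collector) gives $685, worse by 88.
Next-best assignment: Bakr→Lot G, Rossi→Lot D, Watson→Lot F, Mendoza→Lot A, Kapoor→Lot E = $745.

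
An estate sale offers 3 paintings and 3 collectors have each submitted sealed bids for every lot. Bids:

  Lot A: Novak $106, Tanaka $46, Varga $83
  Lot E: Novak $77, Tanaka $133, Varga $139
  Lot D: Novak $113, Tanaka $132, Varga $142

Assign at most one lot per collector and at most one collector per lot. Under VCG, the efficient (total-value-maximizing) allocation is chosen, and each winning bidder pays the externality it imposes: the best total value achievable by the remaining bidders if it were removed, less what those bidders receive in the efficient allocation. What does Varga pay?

Efficient allocation: Novak→Lot A ($106), Tanaka→Lot E ($133), Varga→Lot D ($142); total welfare W = $381.
Varga receives Lot D at value $142, so the others get W − 142 = $239.
Without Varga: best allocation of the remaining 2 bidders over all 3 lots is Novak→Lot D ($113), Tanaka→Lot E ($133), total $246.
VCG payment = (others' best without Varga) − (others' welfare with Varga) = 246 − 239 = $7.

Varga pays $7.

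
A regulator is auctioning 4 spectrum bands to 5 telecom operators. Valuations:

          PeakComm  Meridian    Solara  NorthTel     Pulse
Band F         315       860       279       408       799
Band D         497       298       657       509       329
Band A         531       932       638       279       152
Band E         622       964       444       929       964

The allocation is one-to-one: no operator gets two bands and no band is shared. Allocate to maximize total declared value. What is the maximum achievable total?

Max total: $3317M

Optimal: Pulse→Band F ($799M), Solara→Band D ($657M), Meridian→Band A ($932M), NorthTel→Band E ($929M) — total 799+657+932+929 = $3317M.
Max-entry greedy (repeatedly take the single best remaining cell) gives $2951M, worse by 366.
Every other assignment is strictly worse.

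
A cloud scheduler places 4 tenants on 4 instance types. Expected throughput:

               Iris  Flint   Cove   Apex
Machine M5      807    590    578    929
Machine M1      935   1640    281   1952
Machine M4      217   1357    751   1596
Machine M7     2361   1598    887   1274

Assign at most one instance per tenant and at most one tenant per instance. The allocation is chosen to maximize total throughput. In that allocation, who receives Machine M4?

Optimal: Iris→Machine M7 (2361 ops/s), Flint→Machine M4 (1357 ops/s), Cove→Machine M5 (578 ops/s), Apex→Machine M1 (1952 ops/s) — total 2361+1357+578+1952 = 6248 ops/s.
Column-greedy (each instance in turn goes to its best remaining tenant) gives 5681 ops/s, worse by 567.
Next-best assignment: Iris→Machine M7, Flint→Machine M1, Cove→Machine M5, Apex→Machine M4 = 6175 ops/s.
Checked against all permutations: 6248 ops/s is optimal.
Flint's own top instance is Machine M1 (1640 ops/s), but forcing Flint→Machine M1 and reassigning the rest optimally gives only 6175 ops/s — worse by 73.

Flint receives Machine M4.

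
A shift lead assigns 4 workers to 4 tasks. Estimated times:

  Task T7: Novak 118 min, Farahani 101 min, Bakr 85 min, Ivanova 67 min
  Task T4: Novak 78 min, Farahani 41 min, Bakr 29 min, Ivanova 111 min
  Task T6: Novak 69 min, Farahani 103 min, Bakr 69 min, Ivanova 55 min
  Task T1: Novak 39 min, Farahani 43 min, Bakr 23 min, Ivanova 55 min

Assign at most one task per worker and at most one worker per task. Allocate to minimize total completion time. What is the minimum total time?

Min total: 200 min

This is the linear assignment problem.
Optimal: Novak→Task T6 (69 min), Farahani→Task T4 (41 min), Bakr→Task T1 (23 min), Ivanova→Task T7 (67 min) — total 69+41+23+67 = 200 min.
Min-entry greedy (repeatedly take the single cheapest remaining cell) gives 237 min, worse by 37.
Next-best assignment: Novak→Task T6, Farahani→Task T1, Bakr→Task T4, Ivanova→Task T7 = 208 min.
Checked against all permutations: 200 min is optimal.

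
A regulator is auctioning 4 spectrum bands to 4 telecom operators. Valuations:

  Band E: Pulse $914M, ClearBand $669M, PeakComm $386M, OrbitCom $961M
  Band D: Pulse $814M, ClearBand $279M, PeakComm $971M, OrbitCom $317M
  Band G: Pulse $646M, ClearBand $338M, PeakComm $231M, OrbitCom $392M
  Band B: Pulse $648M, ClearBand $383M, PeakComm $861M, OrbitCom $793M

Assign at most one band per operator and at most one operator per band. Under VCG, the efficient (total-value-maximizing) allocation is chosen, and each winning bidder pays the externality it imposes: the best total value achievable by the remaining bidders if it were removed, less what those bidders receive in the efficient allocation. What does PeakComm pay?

Efficient allocation: Pulse→Band G ($646M), ClearBand→Band E ($669M), PeakComm→Band D ($971M), OrbitCom→Band B ($793M); total welfare W = $3079M.
PeakComm receives Band D at value $971M, so the others get W − 971 = $2108M.
Without PeakComm: best allocation of the remaining 3 bidders over all 4 bands is Pulse→Band D ($814M), ClearBand→Band E ($669M), OrbitCom→Band B ($793M), total $2276M.
VCG payment = (others' best without PeakComm) − (others' welfare with PeakComm) = 2276 − 2108 = $168M.

PeakComm pays $168M.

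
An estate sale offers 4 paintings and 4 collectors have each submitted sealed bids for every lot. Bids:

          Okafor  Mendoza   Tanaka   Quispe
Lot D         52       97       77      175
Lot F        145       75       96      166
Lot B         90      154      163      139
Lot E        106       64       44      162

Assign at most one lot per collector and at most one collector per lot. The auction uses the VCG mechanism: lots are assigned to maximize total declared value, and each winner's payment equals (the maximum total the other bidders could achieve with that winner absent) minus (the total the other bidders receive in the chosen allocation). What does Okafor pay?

Efficient allocation: Okafor→Lot F ($145), Mendoza→Lot D ($97), Tanaka→Lot B ($163), Quispe→Lot E ($162); total welfare W = $567.
Okafor receives Lot F at value $145, so the others get W − 145 = $422.
Without Okafor: best allocation of the remaining 3 bidders over all 4 lots is Mendoza→Lot D ($97), Tanaka→Lot B ($163), Quispe→Lot F ($166), total $426.
VCG payment = (others' best without Okafor) − (others' welfare with Okafor) = 426 − 422 = $4.

Okafor pays $4.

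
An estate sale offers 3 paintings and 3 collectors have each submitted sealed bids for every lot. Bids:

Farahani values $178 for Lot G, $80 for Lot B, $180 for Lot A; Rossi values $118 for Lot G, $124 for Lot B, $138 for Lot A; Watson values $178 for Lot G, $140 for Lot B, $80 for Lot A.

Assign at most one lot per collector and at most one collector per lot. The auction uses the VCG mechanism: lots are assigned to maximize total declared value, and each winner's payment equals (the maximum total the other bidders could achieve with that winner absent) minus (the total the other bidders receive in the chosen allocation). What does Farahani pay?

Efficient allocation: Farahani→Lot A ($180), Rossi→Lot B ($124), Watson→Lot G ($178); total welfare W = $482.
Farahani receives Lot A at value $180, so the others get W − 180 = $302.
Without Farahani: best allocation of the remaining 2 bidders over all 3 lots is Rossi→Lot A ($138), Watson→Lot G ($178), total $316.
VCG payment = (others' best without Farahani) − (others' welfare with Farahani) = 316 − 302 = $14.

Farahani pays $14.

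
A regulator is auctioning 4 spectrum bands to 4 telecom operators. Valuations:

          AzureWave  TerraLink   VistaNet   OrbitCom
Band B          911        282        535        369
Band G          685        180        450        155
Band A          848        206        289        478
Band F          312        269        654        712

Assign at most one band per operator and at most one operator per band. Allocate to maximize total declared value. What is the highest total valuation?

Max total: $2292M

Treat this as an assignment problem: match each operator to one band.
Optimal: AzureWave→Band A ($848M), TerraLink→Band B ($282M), VistaNet→Band G ($450M), OrbitCom→Band F ($712M) — total 848+282+450+712 = $2292M.
Max-entry greedy (repeatedly take the single best remaining cell) gives $2279M, worse by 13.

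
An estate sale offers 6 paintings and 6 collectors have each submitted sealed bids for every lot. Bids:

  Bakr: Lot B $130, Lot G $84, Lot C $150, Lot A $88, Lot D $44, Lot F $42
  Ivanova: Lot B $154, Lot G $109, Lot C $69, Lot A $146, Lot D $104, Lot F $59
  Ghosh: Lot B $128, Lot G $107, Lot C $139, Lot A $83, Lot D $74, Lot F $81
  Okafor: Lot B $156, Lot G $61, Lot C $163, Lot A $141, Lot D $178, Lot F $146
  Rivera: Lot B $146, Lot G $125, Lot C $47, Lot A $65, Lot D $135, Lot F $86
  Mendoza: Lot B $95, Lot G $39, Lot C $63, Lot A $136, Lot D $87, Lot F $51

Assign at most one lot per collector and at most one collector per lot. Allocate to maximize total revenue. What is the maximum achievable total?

Maximum total: $828

This is a one-to-one assignment (maximum-weight bipartite matching).
Optimal: Bakr→Lot C ($150), Ivanova→Lot B ($154), Ghosh→Lot G ($107), Okafor→Lot F ($146), Rivera→Lot D ($135), Mendoza→Lot A ($136) — total 150+154+107+146+135+136 = $828.
Row-greedy (each collector in turn takes its best remaining lot) gives $811, worse by 17.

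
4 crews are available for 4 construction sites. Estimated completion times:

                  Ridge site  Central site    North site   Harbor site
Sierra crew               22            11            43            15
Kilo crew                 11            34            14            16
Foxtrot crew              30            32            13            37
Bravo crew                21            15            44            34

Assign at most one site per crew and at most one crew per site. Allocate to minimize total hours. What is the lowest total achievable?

Optimal: Sierra crew→Harbor site (15 hours), Kilo crew→Ridge site (11 hours), Foxtrot crew→North site (13 hours), Bravo crew→Central site (15 hours) — total 15+11+13+15 = 54 hours.
Column-greedy (each site in turn goes to its cheapest remaining crew) gives 69 hours, worse by 15.
Swapping Sierra crew↔Bravo crew (Sierra crew→Central site 11 hours, Bravo crew→Harbor site 34 hours) adds 15.

Minimum total: 54 hours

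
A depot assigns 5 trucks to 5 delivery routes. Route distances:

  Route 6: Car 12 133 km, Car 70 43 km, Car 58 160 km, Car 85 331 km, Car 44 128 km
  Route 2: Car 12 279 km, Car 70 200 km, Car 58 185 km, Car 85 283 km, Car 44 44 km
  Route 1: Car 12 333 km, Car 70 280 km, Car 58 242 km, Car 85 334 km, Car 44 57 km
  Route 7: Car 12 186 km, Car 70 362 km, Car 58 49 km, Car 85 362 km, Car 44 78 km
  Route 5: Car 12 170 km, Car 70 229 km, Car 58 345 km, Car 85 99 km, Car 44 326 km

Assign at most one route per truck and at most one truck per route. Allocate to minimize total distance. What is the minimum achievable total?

Min total: 527 km

Optimal: Car 12→Route 2 (279 km), Car 70→Route 6 (43 km), Car 58→Route 7 (49 km), Car 85→Route 5 (99 km), Car 44→Route 1 (57 km) — total 279+43+49+99+57 = 527 km.
Next-best assignment: Car 12→Route 6, Car 70→Route 2, Car 58→Route 7, Car 85→Route 5, Car 44→Route 1 = 538 km.
Swapping Car 44↔Car 85 (Car 44→Route 5 326 km, Car 85→Route 1 334 km) adds 504.
Every other assignment is strictly worse.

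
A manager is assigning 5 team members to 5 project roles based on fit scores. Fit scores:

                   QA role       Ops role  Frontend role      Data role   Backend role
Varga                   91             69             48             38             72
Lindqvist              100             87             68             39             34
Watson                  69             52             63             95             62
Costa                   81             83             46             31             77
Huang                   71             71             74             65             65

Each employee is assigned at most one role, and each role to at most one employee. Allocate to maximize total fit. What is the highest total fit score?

Maximum total: 424 pts

Optimal: Varga→QA role (91 pts), Lindqvist→Ops role (87 pts), Watson→Data role (95 pts), Costa→Backend role (77 pts), Huang→Frontend role (74 pts) — total 91+87+95+77+74 = 424 pts.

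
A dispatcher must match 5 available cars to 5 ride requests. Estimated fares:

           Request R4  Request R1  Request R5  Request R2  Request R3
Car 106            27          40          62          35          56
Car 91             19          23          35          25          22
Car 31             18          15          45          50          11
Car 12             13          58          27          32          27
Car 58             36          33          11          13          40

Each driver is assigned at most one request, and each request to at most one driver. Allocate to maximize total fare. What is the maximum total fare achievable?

Max total: $235

Optimal: Car 106→Request R3 ($56), Car 91→Request R5 ($35), Car 31→Request R2 ($50), Car 12→Request R1 ($58), Car 58→Request R4 ($36) — total 56+35+50+58+36 = $235.
Max-entry greedy (repeatedly take the single best remaining cell) gives $229, worse by 6.
Next-best assignment: Car 106→Request R5, Car 91→Request R4, Car 31→Request R2, Car 12→Request R1, Car 58→Request R3 = $229.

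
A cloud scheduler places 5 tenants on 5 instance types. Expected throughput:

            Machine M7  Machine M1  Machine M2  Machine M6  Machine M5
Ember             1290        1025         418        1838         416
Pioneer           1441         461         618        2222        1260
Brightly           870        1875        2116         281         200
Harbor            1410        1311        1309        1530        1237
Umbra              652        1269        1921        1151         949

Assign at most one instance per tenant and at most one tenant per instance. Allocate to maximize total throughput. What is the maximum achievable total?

Max total: 8545 ops/s

Optimal: Ember→Machine M7 (1290 ops/s), Pioneer→Machine M6 (2222 ops/s), Brightly→Machine M1 (1875 ops/s), Harbor→Machine M5 (1237 ops/s), Umbra→Machine M2 (1921 ops/s) — total 1290+2222+1875+1237+1921 = 8545 ops/s.
Column-greedy (each instance in turn goes to its best remaining tenant) gives 8312 ops/s, worse by 233.
Checked against all permutations: 8545 ops/s is optimal.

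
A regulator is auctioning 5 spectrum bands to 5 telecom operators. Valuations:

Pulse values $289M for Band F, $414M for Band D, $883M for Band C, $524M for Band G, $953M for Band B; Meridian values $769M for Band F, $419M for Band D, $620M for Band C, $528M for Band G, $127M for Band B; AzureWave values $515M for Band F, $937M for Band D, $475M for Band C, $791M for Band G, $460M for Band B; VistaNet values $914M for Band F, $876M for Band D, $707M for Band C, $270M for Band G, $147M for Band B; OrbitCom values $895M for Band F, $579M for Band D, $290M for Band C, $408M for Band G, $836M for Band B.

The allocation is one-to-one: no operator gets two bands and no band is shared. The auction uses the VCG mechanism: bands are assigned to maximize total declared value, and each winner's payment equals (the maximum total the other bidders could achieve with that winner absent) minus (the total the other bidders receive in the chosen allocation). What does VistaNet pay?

Efficient allocation: Pulse→Band C ($883M), Meridian→Band F ($769M), AzureWave→Band G ($791M), VistaNet→Band D ($876M), OrbitCom→Band B ($836M); total welfare W = $4155M.
VistaNet receives Band D at value $876M, so the others get W − 876 = $3279M.
Without VistaNet: best allocation of the remaining 4 bidders over all 5 bands is Pulse→Band C ($883M), Meridian→Band F ($769M), AzureWave→Band D ($937M), OrbitCom→Band B ($836M), total $3425M.
VCG payment = (others' best without VistaNet) − (others' welfare with VistaNet) = 3425 − 3279 = $146M.

VistaNet pays $146M.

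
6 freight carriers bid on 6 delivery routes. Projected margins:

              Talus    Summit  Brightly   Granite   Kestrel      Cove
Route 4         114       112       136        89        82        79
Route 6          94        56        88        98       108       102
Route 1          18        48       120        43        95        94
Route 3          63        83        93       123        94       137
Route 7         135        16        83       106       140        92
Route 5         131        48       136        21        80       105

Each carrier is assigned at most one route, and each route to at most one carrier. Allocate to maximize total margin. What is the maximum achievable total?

Max total: $738k

Optimal: Talus→Route 5 ($131k), Summit→Route 4 ($112k), Brightly→Route 1 ($120k), Granite→Route 6 ($98k), Kestrel→Route 7 ($140k), Cove→Route 3 ($137k) — total 131+112+120+98+140+137 = $738k.
Max-entry greedy (repeatedly take the single best remaining cell) gives $690k, worse by 48.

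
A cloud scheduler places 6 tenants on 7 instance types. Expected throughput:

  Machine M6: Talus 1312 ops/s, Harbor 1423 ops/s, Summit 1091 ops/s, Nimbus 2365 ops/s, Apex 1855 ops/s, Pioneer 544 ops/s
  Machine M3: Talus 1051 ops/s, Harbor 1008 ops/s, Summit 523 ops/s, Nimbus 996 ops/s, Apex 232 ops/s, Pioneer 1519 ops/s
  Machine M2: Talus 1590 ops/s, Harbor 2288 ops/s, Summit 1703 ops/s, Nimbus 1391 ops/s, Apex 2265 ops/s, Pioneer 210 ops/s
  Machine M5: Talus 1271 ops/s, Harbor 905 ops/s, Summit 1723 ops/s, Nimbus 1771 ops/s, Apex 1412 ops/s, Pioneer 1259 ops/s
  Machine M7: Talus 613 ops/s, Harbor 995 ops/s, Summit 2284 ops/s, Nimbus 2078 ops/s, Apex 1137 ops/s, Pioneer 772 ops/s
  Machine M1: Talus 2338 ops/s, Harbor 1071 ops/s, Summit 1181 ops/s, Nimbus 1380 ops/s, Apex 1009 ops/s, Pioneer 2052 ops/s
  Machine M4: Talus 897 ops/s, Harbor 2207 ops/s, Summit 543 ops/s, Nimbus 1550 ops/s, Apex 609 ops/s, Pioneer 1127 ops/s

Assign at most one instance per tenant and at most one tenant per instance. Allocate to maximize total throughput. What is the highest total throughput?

Optimal: Talus→Machine M1 (2338 ops/s), Harbor→Machine M4 (2207 ops/s), Summit→Machine M7 (2284 ops/s), Nimbus→Machine M6 (2365 ops/s), Apex→Machine M2 (2265 ops/s), Pioneer→Machine M3 (1519 ops/s) — total 2338+2207+2284+2365+2265+1519 = 12978 ops/s.
Row-greedy (each tenant in turn takes its best remaining instance) gives 12206 ops/s, worse by 772.

Maximum total: 12978 ops/s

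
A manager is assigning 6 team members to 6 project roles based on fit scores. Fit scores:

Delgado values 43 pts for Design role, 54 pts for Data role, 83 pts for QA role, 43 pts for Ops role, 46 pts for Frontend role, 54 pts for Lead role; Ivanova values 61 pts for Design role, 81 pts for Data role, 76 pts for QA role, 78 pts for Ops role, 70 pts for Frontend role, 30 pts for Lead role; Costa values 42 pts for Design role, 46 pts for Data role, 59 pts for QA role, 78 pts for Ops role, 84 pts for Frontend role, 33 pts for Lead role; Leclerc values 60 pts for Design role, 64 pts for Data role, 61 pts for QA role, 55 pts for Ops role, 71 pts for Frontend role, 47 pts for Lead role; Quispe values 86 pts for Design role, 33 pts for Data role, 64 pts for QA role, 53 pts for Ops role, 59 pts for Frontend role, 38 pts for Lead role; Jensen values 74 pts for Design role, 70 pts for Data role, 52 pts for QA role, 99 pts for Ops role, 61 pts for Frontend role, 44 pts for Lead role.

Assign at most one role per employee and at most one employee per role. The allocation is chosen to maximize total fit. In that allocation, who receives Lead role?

Treat this as an assignment problem: match each employee to one role.
Optimal: Delgado→QA role (83 pts), Ivanova→Data role (81 pts), Costa→Frontend role (84 pts), Leclerc→Lead role (47 pts), Quispe→Design role (86 pts), Jensen→Ops role (99 pts) — total 83+81+84+47+86+99 = 480 pts.
Row-greedy (each employee in turn takes its best remaining role) gives 405 pts, worse by 75.
Next-best assignment: Delgado→Lead role, Ivanova→Data role, Costa→Frontend role, Leclerc→QA role, Quispe→Design role, Jensen→Ops role = 465 pts.
Leclerc's own top role is Frontend role (71 pts), but forcing Leclerc→Frontend role and reassigning the rest optimally gives only 453 pts — worse by 27.

Leclerc receives Lead role.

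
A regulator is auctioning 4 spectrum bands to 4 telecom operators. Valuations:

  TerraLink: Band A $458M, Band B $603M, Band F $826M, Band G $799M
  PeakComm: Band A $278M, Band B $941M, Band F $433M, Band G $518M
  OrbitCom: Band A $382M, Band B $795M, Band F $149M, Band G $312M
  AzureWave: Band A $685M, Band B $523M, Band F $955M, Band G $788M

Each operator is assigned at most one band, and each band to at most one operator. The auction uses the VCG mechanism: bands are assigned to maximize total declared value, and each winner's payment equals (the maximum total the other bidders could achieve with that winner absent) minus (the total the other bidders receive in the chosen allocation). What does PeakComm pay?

PeakComm pays $413M.

Efficient allocation: TerraLink→Band G ($799M), PeakComm→Band B ($941M), OrbitCom→Band A ($382M), AzureWave→Band F ($955M); total welfare W = $3077M.
PeakComm receives Band B at value $941M, so the others get W − 941 = $2136M.
Without PeakComm: best allocation of the remaining 3 bidders over all 4 bands is TerraLink→Band G ($799M), OrbitCom→Band B ($795M), AzureWave→Band F ($955M), total $2549M.
VCG payment = (others' best without PeakComm) − (others' welfare with PeakComm) = 2549 − 2136 = $413M.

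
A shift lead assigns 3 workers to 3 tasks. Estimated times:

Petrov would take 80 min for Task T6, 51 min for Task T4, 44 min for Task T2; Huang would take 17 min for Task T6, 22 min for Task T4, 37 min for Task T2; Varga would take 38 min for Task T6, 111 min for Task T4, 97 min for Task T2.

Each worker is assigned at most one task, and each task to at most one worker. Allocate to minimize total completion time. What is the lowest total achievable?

Optimal: Petrov→Task T2 (44 min), Huang→Task T4 (22 min), Varga→Task T6 (38 min) — total 44+22+38 = 104 min.
Row-greedy (each worker in turn takes its cheapest remaining task) gives 172 min, worse by 68.

Min total: 104 min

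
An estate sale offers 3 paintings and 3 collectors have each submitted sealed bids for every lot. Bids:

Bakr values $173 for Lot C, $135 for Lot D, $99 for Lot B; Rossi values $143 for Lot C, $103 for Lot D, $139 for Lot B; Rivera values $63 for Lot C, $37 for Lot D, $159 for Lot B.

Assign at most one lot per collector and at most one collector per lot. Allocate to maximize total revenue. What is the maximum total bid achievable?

Max total: $437

Optimal: Bakr→Lot D ($135), Rossi→Lot C ($143), Rivera→Lot B ($159) — total 135+143+159 = $437.
Max-entry greedy (repeatedly take the single best remaining cell) gives $435, worse by 2.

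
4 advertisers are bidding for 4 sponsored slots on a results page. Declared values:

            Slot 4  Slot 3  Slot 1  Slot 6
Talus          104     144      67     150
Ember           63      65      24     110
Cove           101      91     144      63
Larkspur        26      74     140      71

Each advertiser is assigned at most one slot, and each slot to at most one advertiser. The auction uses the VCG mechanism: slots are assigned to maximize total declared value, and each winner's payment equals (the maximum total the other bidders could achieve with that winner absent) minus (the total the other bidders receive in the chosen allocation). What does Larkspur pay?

Larkspur pays $43.

Efficient allocation: Talus→Slot 3 ($144), Ember→Slot 6 ($110), Cove→Slot 4 ($101), Larkspur→Slot 1 ($140); total welfare W = $495.
Larkspur receives Slot 1 at value $140, so the others get W − 140 = $355.
Without Larkspur: best allocation of the remaining 3 bidders over all 4 slots is Talus→Slot 3 ($144), Ember→Slot 6 ($110), Cove→Slot 1 ($144), total $398.
VCG payment = (others' best without Larkspur) − (others' welfare with Larkspur) = 398 − 355 = $43.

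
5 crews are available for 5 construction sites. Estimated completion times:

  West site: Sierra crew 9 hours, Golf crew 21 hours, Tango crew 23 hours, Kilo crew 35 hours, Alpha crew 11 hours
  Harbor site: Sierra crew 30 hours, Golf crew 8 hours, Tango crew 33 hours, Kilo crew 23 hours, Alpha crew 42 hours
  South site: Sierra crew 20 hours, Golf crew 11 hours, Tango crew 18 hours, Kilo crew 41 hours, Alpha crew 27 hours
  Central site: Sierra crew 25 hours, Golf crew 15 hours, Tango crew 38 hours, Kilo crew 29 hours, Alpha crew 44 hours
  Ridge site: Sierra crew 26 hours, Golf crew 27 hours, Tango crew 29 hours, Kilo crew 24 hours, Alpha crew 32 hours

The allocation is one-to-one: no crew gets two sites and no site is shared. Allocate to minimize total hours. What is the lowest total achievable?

This is a one-to-one assignment (minimum-cost bipartite matching).
Optimal: Sierra crew→Central site (25 hours), Golf crew→Harbor site (8 hours), Tango crew→South site (18 hours), Kilo crew→Ridge site (24 hours), Alpha crew→West site (11 hours) — total 25+8+18+24+11 = 86 hours.
Column-greedy (each site in turn goes to its cheapest remaining crew) gives 96 hours, worse by 10.
Swapping Sierra crew↔Golf crew (Sierra crew→Harbor site 30 hours, Golf crew→Central site 15 hours) adds 12.

Min total: 86 hours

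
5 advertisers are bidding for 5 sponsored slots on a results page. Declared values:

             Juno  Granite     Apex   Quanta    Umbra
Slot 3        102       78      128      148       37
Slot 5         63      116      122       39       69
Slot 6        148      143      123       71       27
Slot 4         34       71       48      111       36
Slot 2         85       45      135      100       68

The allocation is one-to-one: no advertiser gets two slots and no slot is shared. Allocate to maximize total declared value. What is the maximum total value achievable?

Optimal: Juno→Slot 6 ($148), Granite→Slot 5 ($116), Apex→Slot 2 ($135), Quanta→Slot 3 ($148), Umbra→Slot 4 ($36) — total 148+116+135+148+36 = $583.
Column-greedy (each slot in turn goes to its best remaining advertiser) gives $557, worse by 26.

Maximum total: $583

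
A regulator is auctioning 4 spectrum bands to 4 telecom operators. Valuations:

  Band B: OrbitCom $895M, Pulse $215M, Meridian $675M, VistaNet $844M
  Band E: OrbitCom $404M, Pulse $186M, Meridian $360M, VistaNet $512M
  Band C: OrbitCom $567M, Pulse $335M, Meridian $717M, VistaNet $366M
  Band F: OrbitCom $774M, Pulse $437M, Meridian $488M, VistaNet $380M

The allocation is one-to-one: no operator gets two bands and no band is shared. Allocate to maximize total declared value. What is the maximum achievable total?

Treat this as an assignment problem: match each operator to one band.
Optimal: OrbitCom→Band B ($895M), Pulse→Band F ($437M), Meridian→Band C ($717M), VistaNet→Band E ($512M) — total 895+437+717+512 = $2561M.

Max total: $2561M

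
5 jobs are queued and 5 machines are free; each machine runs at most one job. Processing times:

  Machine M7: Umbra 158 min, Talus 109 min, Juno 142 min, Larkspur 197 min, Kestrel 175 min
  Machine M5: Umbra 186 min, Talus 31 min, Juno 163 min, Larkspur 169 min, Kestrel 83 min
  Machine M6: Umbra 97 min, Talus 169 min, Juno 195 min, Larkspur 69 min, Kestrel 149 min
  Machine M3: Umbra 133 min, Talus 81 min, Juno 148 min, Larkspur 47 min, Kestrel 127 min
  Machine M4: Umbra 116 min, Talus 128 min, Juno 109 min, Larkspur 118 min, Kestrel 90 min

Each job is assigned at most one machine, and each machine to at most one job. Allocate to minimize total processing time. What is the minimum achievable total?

Minimum total: 407 min

Treat this as an assignment problem: match each job to one machine.
Optimal: Umbra→Machine M6 (97 min), Talus→Machine M5 (31 min), Juno→Machine M7 (142 min), Larkspur→Machine M3 (47 min), Kestrel→Machine M4 (90 min) — total 97+31+142+47+90 = 407 min.
No other one-to-one assignment undercuts 407 min.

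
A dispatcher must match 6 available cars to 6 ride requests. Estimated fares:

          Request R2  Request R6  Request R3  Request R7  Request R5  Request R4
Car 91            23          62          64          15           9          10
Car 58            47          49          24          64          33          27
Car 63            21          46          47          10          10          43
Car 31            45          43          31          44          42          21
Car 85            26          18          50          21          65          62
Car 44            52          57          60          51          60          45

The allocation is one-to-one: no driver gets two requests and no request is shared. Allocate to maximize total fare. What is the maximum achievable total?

Optimal: Car 91→Request R3 ($64), Car 58→Request R7 ($64), Car 63→Request R6 ($46), Car 31→Request R2 ($45), Car 85→Request R4 ($62), Car 44→Request R5 ($60) — total 64+64+46+45+62+60 = $341.
Max-entry greedy (repeatedly take the single best remaining cell) gives $338, worse by 3.
No other one-to-one assignment exceeds $341.

Max total: $341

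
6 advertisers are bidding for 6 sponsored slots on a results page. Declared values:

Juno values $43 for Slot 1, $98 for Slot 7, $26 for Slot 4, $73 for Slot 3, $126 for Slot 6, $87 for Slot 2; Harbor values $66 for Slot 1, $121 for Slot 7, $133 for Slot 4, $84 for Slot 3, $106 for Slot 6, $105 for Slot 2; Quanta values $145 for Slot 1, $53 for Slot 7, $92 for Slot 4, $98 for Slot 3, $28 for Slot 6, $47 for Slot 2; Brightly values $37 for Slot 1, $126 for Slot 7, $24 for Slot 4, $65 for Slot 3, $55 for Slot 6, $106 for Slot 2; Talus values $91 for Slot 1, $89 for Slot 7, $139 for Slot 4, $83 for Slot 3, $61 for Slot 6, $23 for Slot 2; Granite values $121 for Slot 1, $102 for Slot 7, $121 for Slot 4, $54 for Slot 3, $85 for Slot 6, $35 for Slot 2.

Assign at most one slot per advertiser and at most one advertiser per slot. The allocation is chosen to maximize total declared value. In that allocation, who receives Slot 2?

Harbor receives Slot 2.

This is the linear assignment problem.
Optimal: Juno→Slot 6 ($126), Harbor→Slot 2 ($105), Quanta→Slot 3 ($98), Brightly→Slot 7 ($126), Talus→Slot 4 ($139), Granite→Slot 1 ($121) — total 126+105+98+126+139+121 = $715.
Column-greedy (each slot in turn goes to its best remaining advertiser) gives $655, worse by 60.
Harbor's own top slot is Slot 4 ($133), but forcing Harbor→Slot 4 and reassigning the rest optimally gives only $695 — worse by 20.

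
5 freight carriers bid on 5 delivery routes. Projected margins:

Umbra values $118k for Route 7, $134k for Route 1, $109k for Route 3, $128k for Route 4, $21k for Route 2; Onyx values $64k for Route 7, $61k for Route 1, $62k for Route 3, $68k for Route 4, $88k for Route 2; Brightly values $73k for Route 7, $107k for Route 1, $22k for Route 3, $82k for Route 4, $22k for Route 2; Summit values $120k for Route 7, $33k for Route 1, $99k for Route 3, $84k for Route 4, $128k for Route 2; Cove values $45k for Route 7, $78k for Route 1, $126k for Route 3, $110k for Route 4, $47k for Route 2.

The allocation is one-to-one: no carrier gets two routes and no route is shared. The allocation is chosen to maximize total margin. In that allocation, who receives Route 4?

Umbra receives Route 4.

This is a one-to-one assignment (maximum-weight bipartite matching).
Optimal: Umbra→Route 4 ($128k), Onyx→Route 2 ($88k), Brightly→Route 1 ($107k), Summit→Route 7 ($120k), Cove→Route 3 ($126k) — total 128+88+107+120+126 = $569k.
Max-entry greedy (repeatedly take the single best remaining cell) gives $534k, worse by 35.
Next-best assignment: Umbra→Route 4, Onyx→Route 7, Brightly→Route 1, Summit→Route 2, Cove→Route 3 = $553k.
Umbra's own top route is Route 1 ($134k), but forcing Umbra→Route 1 and reassigning the rest optimally gives only $550k — worse by 19.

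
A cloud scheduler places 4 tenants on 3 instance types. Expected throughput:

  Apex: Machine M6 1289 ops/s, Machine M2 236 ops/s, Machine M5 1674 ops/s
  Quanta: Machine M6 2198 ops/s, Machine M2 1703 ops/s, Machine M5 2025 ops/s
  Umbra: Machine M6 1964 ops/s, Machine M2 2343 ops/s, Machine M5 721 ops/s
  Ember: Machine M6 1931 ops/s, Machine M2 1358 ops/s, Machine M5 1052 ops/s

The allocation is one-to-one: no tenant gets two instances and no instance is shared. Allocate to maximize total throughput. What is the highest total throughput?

This is a one-to-one assignment (maximum-weight bipartite matching).
Optimal: Ember→Machine M6 (1931 ops/s), Umbra→Machine M2 (2343 ops/s), Quanta→Machine M5 (2025 ops/s) — total 1931+2343+2025 = 6299 ops/s.
Max-entry greedy (repeatedly take the single best remaining cell) gives 6215 ops/s, worse by 84.
Swapping Ember↔Quanta (Ember→Machine M5 1052 ops/s, Quanta→Machine M6 2198 ops/s) loses 706.
Every other assignment is strictly worse.

Max total: 6299 ops/s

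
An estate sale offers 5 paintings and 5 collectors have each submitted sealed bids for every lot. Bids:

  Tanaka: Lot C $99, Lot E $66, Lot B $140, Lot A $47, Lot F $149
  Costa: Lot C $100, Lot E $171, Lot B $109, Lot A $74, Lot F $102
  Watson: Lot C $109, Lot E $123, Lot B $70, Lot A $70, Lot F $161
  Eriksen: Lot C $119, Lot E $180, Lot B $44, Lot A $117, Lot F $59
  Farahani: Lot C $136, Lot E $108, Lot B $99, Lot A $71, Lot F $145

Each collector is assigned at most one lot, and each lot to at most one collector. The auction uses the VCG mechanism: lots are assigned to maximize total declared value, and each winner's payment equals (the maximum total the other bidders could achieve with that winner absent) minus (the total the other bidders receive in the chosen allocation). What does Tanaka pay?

Tanaka pays $1.

Efficient allocation: Tanaka→Lot B ($140), Costa→Lot E ($171), Watson→Lot F ($161), Eriksen→Lot A ($117), Farahani→Lot C ($136); total welfare W = $725.
Tanaka receives Lot B at value $140, so the others get W − 140 = $585.
Without Tanaka: best allocation of the remaining 4 bidders over all 5 lots is Costa→Lot B ($109), Watson→Lot F ($161), Eriksen→Lot E ($180), Farahani→Lot C ($136), total $586.
VCG payment = (others' best without Tanaka) − (others' welfare with Tanaka) = 586 − 585 = $1.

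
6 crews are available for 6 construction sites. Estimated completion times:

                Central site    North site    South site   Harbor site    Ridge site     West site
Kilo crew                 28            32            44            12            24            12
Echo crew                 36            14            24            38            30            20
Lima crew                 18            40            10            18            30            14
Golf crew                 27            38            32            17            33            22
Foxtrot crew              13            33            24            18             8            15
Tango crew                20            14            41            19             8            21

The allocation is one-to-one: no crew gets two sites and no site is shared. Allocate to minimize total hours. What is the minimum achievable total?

Treat this as an assignment problem: match each crew to one site.
Optimal: Kilo crew→West site (12 hours), Echo crew→North site (14 hours), Lima crew→South site (10 hours), Golf crew→Harbor site (17 hours), Foxtrot crew→Central site (13 hours), Tango crew→Ridge site (8 hours) — total 12+14+10+17+13+8 = 74 hours.
Column-greedy (each site in turn goes to its cheapest remaining crew) gives 79 hours, worse by 5.
Next-best assignment: Kilo crew→Harbor site, Echo crew→North site, Lima crew→South site, Golf crew→West site, Foxtrot crew→Central site, Tango crew→Ridge site = 79 hours.

Minimum total: 74 hours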